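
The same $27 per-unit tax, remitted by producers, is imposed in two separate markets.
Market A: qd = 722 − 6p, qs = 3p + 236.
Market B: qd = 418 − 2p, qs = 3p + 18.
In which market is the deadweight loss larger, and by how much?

Market A: pre-tax p* = $54, q* = 398; post-tax q = 344; deadweight loss = $729.
Market B: pre-tax p* = $80, q* = 258; post-tax q = 225.6; deadweight loss = $437.4.
Difference: $729 vs $437.4 → market A is larger by $291.6.

Market A, by $291.6.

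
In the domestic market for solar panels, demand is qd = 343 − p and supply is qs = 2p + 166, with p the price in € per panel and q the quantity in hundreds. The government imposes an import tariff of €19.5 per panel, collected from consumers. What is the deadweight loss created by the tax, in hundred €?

Deadweight loss = €126.75 hundred.

Before the tax: set 343 − p = 2p + 166 → p* = €59, q* = 284.
With the tax collected from consumers, demand (in seller-price terms) shifts: qd = 343 − (p + 19.5).
New equilibrium: consumers pay €72, sellers receive €52.5, q = 271. (Wedge: pb − ps = 19.5.)
Quantity falls by |ΔQ| = |284 − 271| = 13.
DWL = ½ · t · |ΔQ| = ½ · 19.5 · 13 = €126.75.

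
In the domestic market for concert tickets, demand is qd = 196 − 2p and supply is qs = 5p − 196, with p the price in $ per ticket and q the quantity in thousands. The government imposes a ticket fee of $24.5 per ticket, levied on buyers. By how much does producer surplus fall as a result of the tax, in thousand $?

Producer surplus falls by $465.5 thousand.

Before the tax: set 196 − 2p = 5p − 196 → p* = $56, q* = 84.
With the tax collected from buyers, demand (in seller-price terms) shifts: qd = 196 − 2(p + 24.5).
Solving gives q = 49 with buyers paying $73.5 and suppliers receiving $49 (the $24.5 wedge).
ΔPS is the trapezoid between Q = 49 and Q = 84 of height $7: ½ · (84 + 49) · 7 = $465.5.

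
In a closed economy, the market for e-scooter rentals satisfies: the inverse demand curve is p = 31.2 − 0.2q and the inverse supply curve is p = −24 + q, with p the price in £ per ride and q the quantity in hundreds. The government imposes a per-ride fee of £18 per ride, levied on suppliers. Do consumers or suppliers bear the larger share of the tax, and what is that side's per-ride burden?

Suppliers bear the larger share: £15 per ride.

Rewrite in direct form: qd = 156 − 5p and qs = p + 24.
Before the tax: set 156 − 5p = p + 24 → p* = £22, q* = 46.
With the tax collected from suppliers, supply shifts: qs = (p − 18) + 24.
New equilibrium: consumers pay £25, suppliers receive £7, q = 31. (Wedge: pb − ps = 18.)
Per-ride burden: consumers £3, suppliers £15.
Suppliers take the larger share because supply is less price-elastic here (demand slope 5 vs supply slope 1).
The less price-elastic side of the market bears the larger share of a per-unit tax.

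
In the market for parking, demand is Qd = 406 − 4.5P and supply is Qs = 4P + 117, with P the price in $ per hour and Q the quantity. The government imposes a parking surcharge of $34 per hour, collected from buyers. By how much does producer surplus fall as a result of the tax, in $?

Producer surplus falls by $3906.

Before the tax: set 406 − 4.5P = 4P + 117 → P* = $34, Q* = 253.
With the tax collected from buyers, demand (in seller-price terms) shifts: Qd = 406 − 4.5(P + 34).
New equilibrium: buyers pay $50, suppliers receive $16, Q = 181. (Wedge: Pb − Ps = 34.)
ΔPS is the trapezoid between Q = 181 and Q = 253 of height $18: ½ · (253 + 181) · 18 = $3906.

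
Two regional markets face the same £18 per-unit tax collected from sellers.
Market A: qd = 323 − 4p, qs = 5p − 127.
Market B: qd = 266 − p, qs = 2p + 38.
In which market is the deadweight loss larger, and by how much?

Market A, by £252.

Market A: pre-tax p* = £50, q* = 123; post-tax q = 83; deadweight loss = £360.
Market B: pre-tax p* = £76, q* = 190; post-tax q = 178; deadweight loss = £108.
Difference: £360 vs £108 → market A is larger by £252.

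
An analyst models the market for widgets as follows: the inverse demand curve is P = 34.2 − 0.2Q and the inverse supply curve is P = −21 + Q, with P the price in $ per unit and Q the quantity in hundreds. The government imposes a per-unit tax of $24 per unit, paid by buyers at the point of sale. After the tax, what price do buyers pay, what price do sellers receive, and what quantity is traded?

Inverting to Q(P) form: Qd = 171 − 5P; Qs = P + 21.
Without the tax, 171 − 5P = P + 21 gives 6P = 150, so P* = $25 and Q* = 46.
With the tax collected from buyers, demand (in seller-price terms) shifts: Qd = 171 − 5(P + 24).
New equilibrium: buyers pay $29, sellers receive $5, Q = 26. (Wedge: Pb − Ps = 24.)
The less price-elastic side of the market bears the larger share of a per-unit tax.

Buyers pay $29; sellers receive $5; quantity = 26.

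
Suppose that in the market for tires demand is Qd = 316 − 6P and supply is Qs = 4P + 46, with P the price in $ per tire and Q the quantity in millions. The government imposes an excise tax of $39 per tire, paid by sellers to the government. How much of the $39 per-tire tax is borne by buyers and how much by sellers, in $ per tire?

Buyers bear $15.6 per tire; sellers bear $23.4 per tire.

Without the tax, 316 − 6P = 4P + 46 gives 10P = 270, so P* = $27 and Q* = 154.
With the tax collected from sellers, supply shifts: Qs = 4(P − 39) + 46.
Solving gives Q = 60.4 with buyers paying $42.6 and sellers receiving $3.6 (the $39 wedge).
Burden on buyers: $15.6; on sellers: $23.4. (They sum to $39.)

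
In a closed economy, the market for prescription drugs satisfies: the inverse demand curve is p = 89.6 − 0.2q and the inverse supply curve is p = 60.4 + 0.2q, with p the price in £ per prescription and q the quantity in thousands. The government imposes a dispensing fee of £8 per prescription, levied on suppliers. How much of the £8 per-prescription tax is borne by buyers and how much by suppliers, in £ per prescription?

Buyers bear £4 per prescription; suppliers bear £4 per prescription.

Inverting to q(p) form: qd = 448 − 5p; qs = 5p − 302.
Before the tax: set 448 − 5p = 5p − 302 → p* = £75, q* = 73.
With the tax collected from suppliers, supply shifts: qs = 5(p − 8) − 302.
New equilibrium: buyers pay £79, suppliers receive £71, q = 53. (Wedge: pb − ps = 8.)
Burden on buyers: £4; on suppliers: £4. (They sum to £8.)
The less price-elastic side of the market bears the larger share of a per-unit tax.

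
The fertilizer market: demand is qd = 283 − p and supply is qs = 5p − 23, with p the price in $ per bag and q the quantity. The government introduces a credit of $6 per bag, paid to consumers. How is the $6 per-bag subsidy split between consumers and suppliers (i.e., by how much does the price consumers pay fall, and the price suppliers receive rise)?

Before the subsidy: set 283 − p = 5p − 23 → p* = $51, q* = 232.
With a per-unit subsidy paid to consumers, each effectively pays p − 6, so demand becomes qd = 283 − (p − 6).
New equilibrium: consumers pay $46, suppliers receive $52, q = 237. (Wedge: pb − ps = −6.)
Gain to consumers: $5; to suppliers: $1. (They sum to $6.)

Consumers gain $5 per bag; suppliers gain $1 per bag.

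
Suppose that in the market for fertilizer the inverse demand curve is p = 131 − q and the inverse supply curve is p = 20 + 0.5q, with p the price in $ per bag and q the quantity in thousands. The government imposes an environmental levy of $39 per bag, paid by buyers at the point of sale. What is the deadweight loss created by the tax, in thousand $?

Deadweight loss = $507 thousand.

Inverting to q(p) form: qd = 131 − p; qs = 2p − 40.
Before the tax: set 131 − p = 2p − 40 → p* = $57, q* = 74.
With the tax collected from buyers, demand (in seller-price terms) shifts: qd = 131 − (p + 39).
Solving gives q = 48 with buyers paying $83 and producers receiving $44 (the $39 wedge).
Quantity falls by |ΔQ| = |74 − 48| = 26.
DWL = ½ · t · |ΔQ| = ½ · 39 · 26 = $507.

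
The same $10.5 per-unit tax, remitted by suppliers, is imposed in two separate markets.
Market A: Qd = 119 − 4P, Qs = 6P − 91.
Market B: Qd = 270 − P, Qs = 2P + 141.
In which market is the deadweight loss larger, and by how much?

Market A: pre-tax P* = $21, Q* = 35; post-tax Q = 9.8; deadweight loss = $132.3.
Market B: pre-tax P* = $43, Q* = 227; post-tax Q = 220; deadweight loss = $36.75.
Difference: $132.3 vs $36.75 → market A is larger by $95.55.

Market A, by $95.55.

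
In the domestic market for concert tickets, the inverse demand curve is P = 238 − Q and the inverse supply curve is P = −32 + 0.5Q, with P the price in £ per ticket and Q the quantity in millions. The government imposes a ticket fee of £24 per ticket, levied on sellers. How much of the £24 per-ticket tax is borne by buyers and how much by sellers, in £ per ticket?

Buyers bear £16 per ticket; sellers bear £8 per ticket.

Rewrite in direct form: Qd = 238 − P and Qs = 2P + 64.
Without the tax, 238 − P = 2P + 64 gives 3P = 174, so P* = £58 and Q* = 180.
With the tax collected from sellers, supply shifts: Qs = 2(P − 24) + 64.
Solving gives Q = 164 with buyers paying £74 and sellers receiving £50 (the £24 wedge).
Burden on buyers: £16; on sellers: £8. (They sum to £24.)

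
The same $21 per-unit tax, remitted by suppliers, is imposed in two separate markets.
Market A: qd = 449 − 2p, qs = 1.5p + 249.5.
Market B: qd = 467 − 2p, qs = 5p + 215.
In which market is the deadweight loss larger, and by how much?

Market B, by $126.

Market A: pre-tax p* = $57, q* = 335; post-tax q = 317; deadweight loss = $189.
Market B: pre-tax p* = $36, q* = 395; post-tax q = 365; deadweight loss = $315.
Difference: $189 vs $315 → market B is larger by $126.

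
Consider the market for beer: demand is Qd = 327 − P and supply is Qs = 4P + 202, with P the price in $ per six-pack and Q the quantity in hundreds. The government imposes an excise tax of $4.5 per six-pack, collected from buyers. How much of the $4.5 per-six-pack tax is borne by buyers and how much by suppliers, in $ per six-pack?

Buyers bear $3.6 per six-pack; suppliers bear $0.9 per six-pack.

Before the tax: set 327 − P = 4P + 202 → P* = $25, Q* = 302.
With the tax collected from buyers, demand (in seller-price terms) shifts: Qd = 327 − (P + 4.5).
Solving gives Q = 298.4 with buyers paying $28.6 and suppliers receiving $24.1 (the $4.5 wedge).
Burden on buyers: $3.6; on suppliers: $0.9. (They sum to $4.5.)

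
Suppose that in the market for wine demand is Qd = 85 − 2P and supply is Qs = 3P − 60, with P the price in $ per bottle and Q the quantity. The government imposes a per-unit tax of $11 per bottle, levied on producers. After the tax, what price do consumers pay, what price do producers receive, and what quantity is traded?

Consumers pay $35.6; producers receive $24.6; quantity = 13.8.

Without the tax, 85 − 2P = 3P − 60 gives 5P = 145, so P* = $29 and Q* = 27.
With the tax collected from producers, supply shifts: Qs = 3(P − 11) − 60.
Solving gives Q = 13.8 with consumers paying $35.6 and producers receiving $24.6 (the $11 wedge).
The less price-elastic side of the market bears the larger share of a per-unit tax.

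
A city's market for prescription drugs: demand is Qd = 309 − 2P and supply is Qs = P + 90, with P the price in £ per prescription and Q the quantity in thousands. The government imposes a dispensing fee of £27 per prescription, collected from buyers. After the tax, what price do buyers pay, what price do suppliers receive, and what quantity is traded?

Buyers pay £82; suppliers receive £55; quantity = 145.

Before the tax: set 309 − 2P = P + 90 → P* = £73, Q* = 163.
With the tax collected from buyers, demand (in seller-price terms) shifts: Qd = 309 − 2(P + 27).
New equilibrium: buyers pay £82, suppliers receive £55, Q = 145. (Wedge: Pb − Ps = 27.)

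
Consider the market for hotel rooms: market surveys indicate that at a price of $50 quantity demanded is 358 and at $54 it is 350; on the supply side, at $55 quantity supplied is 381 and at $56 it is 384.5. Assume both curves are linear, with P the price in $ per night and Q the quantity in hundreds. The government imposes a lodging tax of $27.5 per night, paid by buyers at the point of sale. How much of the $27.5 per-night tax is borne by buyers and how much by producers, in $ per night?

Buyers bear $17.5 per night; producers bear $10 per night.

Demand slope: (350 − 358)/(54 − 50) = -2, so Qd = 458 − 2P.
Supply slope: (384.5 − 381)/(56 − 55) = 3.5, so Qs = 3.5P + 188.5.
Without the tax, 458 − 2P = 3.5P + 188.5 gives 5.5P = 269.5, so P* = $49 and Q* = 360.
With the tax collected from buyers, demand (in seller-price terms) shifts: Qd = 458 − 2(P + 27.5).
New equilibrium: buyers pay $66.5, producers receive $39, Q = 325. (Wedge: Pb − Ps = 27.5.)
Burden on buyers: $17.5; on producers: $10. (They sum to $27.5.)
The less price-elastic side of the market bears the larger share of a per-unit tax.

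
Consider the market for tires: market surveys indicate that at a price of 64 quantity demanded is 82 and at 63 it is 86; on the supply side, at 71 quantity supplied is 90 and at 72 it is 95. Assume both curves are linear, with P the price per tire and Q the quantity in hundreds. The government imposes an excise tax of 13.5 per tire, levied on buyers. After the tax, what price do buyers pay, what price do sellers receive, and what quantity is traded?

Buyers pay 74.5; sellers receive 61; quantity = 40.

Demand slope: (86 − 82)/(63 − 64) = -4, so Qd = 338 − 4P.
Supply slope: (95 − 90)/(72 − 71) = 5, so Qs = 5P − 265.
Before the tax: set 338 − 4P = 5P − 265 → P* = 67, Q* = 70.
With the tax collected from buyers, demand (in seller-price terms) shifts: Qd = 338 − 4(P + 13.5).
New equilibrium: buyers pay 74.5, sellers receive 61, Q = 40. (Wedge: Pb − Ps = 13.5.)
The less price-elastic side of the market bears the larger share of a per-unit tax.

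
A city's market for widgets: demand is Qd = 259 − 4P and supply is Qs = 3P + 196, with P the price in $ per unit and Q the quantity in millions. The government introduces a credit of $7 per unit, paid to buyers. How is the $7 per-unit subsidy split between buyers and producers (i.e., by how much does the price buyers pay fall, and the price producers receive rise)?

Buyers gain $3 per unit; producers gain $4 per unit.

Without the subsidy, 259 − 4P = 3P + 196 gives 7P = 63, so P* = $9 and Q* = 223.
With a per-unit subsidy paid to buyers, each effectively pays P − 7, so demand becomes Qd = 259 − 4(P − 7).
New equilibrium: buyers pay $6, producers receive $13, Q = 235. (Wedge: Pb − Ps = −7.)
Gain to buyers: $3; to producers: $4. (They sum to $7.)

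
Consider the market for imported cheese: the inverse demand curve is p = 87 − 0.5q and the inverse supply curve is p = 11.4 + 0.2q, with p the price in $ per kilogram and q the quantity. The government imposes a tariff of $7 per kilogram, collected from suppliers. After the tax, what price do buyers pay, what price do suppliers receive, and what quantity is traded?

Inverting to q(p) form: qd = 174 − 2p; qs = 5p − 57.
Without the tax, 174 − 2p = 5p − 57 gives 7p = 231, so p* = $33 and q* = 108.
With the tax collected from suppliers, supply shifts: qs = 5(p − 7) − 57.
Solving gives q = 98 with buyers paying $38 and suppliers receiving $31 (the $7 wedge).
The less price-elastic side of the market bears the larger share of a per-unit tax.

Buyers pay $38; suppliers receive $31; quantity = 98.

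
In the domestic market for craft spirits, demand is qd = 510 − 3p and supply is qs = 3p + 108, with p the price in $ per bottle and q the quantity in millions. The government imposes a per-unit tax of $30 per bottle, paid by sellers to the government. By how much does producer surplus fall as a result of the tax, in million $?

Before the tax: set 510 − 3p = 3p + 108 → p* = $67, q* = 309.
With the tax collected from sellers, supply shifts: qs = 3(p − 30) + 108.
Solving gives q = 264 with buyers paying $82 and sellers receiving $52 (the $30 wedge).
ΔPS is the trapezoid between Q = 264 and Q = 309 of height $15: ½ · (309 + 264) · 15 = $4297.5.

Producer surplus falls by $4297.5 million.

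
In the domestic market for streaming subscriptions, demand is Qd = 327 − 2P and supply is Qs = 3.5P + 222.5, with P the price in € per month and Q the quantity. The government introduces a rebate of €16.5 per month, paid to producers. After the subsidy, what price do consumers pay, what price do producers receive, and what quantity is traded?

Without the subsidy, 327 − 2P = 3.5P + 222.5 gives 5.5P = 104.5, so P* = €19 and Q* = 289.
With a per-unit subsidy paid to producers, each receives P + 16.5 per unit sold, so supply becomes Qs = 3.5(P + 16.5) + 222.5.
New equilibrium: consumers pay €8.5, producers receive €25, Q = 310. (Wedge: Pb − Ps = −16.5.)

Consumers pay €8.5; producers receive €25; quantity = 310.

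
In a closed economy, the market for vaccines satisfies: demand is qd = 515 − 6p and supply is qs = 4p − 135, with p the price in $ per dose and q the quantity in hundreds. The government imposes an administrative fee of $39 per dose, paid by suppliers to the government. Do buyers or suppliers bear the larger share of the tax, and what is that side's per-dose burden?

Before the tax: set 515 − 6p = 4p − 135 → p* = $65, q* = 125.
With the tax collected from suppliers, supply shifts: qs = 4(p − 39) − 135.
New equilibrium: buyers pay $80.6, suppliers receive $41.6, q = 31.4. (Wedge: pb − ps = 39.)
Per-dose burden: buyers $15.6, suppliers $23.4.
Suppliers take the larger share because supply is less price-elastic here (demand slope 6 vs supply slope 4).

Suppliers bear the larger share: $23.4 per dose.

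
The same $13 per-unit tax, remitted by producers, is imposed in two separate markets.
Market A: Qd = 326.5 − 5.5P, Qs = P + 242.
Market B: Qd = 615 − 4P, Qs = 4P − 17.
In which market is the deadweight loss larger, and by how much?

Market B, by $97.5.

Market A: pre-tax P* = $13, Q* = 255; post-tax Q = 244; deadweight loss = $71.5.
Market B: pre-tax P* = $79, Q* = 299; post-tax Q = 273; deadweight loss = $169.
Difference: $71.5 vs $169 → market B is larger by $97.5.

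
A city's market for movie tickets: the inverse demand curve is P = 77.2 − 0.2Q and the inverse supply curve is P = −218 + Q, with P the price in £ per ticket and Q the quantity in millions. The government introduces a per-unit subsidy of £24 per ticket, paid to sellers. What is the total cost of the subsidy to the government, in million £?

Government outlay = £6384 million.

Rewrite in direct form: Qd = 386 − 5P and Qs = P + 218.
Without the subsidy, 386 − 5P = P + 218 gives 6P = 168, so P* = £28 and Q* = 246.
With a per-unit subsidy paid to sellers, each receives P + 24 per unit sold, so supply becomes Qs = (P + 24) + 218.
New equilibrium: buyers pay £24, sellers receive £48, Q = 266. (Wedge: Pb − Ps = −24.)
Outlay = t · Q = 24 · 266 = £6384.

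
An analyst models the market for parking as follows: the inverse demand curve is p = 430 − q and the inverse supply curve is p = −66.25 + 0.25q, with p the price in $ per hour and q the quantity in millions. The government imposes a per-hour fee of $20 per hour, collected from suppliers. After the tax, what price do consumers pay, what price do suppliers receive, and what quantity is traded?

Inverting to q(p) form: qd = 430 − p; qs = 4p + 265.
Before the tax: set 430 − p = 4p + 265 → p* = $33, q* = 397.
With the tax collected from suppliers, supply shifts: qs = 4(p − 20) + 265.
Solving gives q = 381 with consumers paying $49 and suppliers receiving $29 (the $20 wedge).
The less price-elastic side of the market bears the larger share of a per-unit tax.

Consumers pay $49; suppliers receive $29; quantity = 381.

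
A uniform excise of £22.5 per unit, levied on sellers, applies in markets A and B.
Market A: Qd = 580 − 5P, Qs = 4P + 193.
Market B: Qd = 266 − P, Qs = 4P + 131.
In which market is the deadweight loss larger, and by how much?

Market A: pre-tax P* = £43, Q* = 365; post-tax Q = 315; deadweight loss = £562.5.
Market B: pre-tax P* = £27, Q* = 239; post-tax Q = 221; deadweight loss = £202.5.
Difference: £562.5 vs £202.5 → market A is larger by £360.

Market A, by £360.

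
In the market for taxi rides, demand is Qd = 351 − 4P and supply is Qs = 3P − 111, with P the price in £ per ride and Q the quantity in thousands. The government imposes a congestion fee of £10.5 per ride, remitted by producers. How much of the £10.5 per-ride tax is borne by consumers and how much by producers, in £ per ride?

Consumers bear £4.5 per ride; producers bear £6 per ride.

Without the tax, 351 − 4P = 3P − 111 gives 7P = 462, so P* = £66 and Q* = 87.
With the tax collected from producers, supply shifts: Qs = 3(P − 10.5) − 111.
New equilibrium: consumers pay £70.5, producers receive £60, Q = 69. (Wedge: Pb − Ps = 10.5.)
Burden on consumers: £4.5; on producers: £6. (They sum to £10.5.)
The less price-elastic side of the market bears the larger share of a per-unit tax.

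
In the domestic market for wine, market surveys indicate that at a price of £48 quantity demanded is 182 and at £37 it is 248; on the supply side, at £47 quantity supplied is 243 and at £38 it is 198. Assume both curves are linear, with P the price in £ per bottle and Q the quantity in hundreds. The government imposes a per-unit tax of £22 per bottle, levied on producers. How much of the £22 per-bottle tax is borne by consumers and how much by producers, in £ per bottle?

Demand slope: (248 − 182)/(37 − 48) = -6, so Qd = 470 − 6P.
Supply slope: (198 − 243)/(38 − 47) = 5, so Qs = 5P + 8.
Without the tax, 470 − 6P = 5P + 8 gives 11P = 462, so P* = £42 and Q* = 218.
With the tax collected from producers, supply shifts: Qs = 5(P − 22) + 8.
New equilibrium: consumers pay £52, producers receive £30, Q = 158. (Wedge: Pb − Ps = 22.)
Burden on consumers: £10; on producers: £12. (They sum to £22.)

Consumers bear £10 per bottle; producers bear £12 per bottle.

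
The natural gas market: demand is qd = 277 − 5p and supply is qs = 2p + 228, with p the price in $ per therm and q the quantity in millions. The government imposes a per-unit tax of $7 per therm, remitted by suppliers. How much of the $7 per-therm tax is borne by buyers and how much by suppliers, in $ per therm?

Without the tax, 277 − 5p = 2p + 228 gives 7p = 49, so p* = $7 and q* = 242.
With the tax collected from suppliers, supply shifts: qs = 2(p − 7) + 228.
Solving gives q = 232 with buyers paying $9 and suppliers receiving $2 (the $7 wedge).
Burden on buyers: $2; on suppliers: $5. (They sum to $7.)
The less price-elastic side of the market bears the larger share of a per-unit tax.

Buyers bear $2 per therm; suppliers bear $5 per therm.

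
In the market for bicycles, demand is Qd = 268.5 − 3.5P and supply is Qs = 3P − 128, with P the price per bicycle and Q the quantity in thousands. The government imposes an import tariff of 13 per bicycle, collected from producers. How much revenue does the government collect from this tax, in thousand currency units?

Before the tax: set 268.5 − 3.5P = 3P − 128 → P* = 61, Q* = 55.
With the tax collected from producers, supply shifts: Qs = 3(P − 13) − 128.
New equilibrium: consumers pay 67, producers receive 54, Q = 34. (Wedge: Pb − Ps = 13.)
Revenue = t · Q = 13 · 34 = 442.

Tax revenue = 442 thousand.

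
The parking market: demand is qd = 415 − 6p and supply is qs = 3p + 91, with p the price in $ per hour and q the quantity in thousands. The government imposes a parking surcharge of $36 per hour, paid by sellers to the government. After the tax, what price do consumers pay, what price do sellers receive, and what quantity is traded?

Consumers pay $48; sellers receive $12; quantity = 127.

Before the tax: set 415 − 6p = 3p + 91 → p* = $36, q* = 199.
With the tax collected from sellers, supply shifts: qs = 3(p − 36) + 91.
New equilibrium: consumers pay $48, sellers receive $12, q = 127. (Wedge: pb − ps = 36.)
The less price-elastic side of the market bears the larger share of a per-unit tax.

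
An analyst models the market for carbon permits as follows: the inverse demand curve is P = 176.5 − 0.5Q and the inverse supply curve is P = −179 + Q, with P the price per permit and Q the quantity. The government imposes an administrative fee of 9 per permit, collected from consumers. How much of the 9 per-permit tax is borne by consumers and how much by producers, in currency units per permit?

Consumers bear 3 per permit; producers bear 6 per permit.

Inverting to Q(P) form: Qd = 353 − 2P; Qs = P + 179.
Before the tax: set 353 − 2P = P + 179 → P* = 58, Q* = 237.
With the tax collected from consumers, demand (in seller-price terms) shifts: Qd = 353 − 2(P + 9).
Solving gives Q = 231 with consumers paying 61 and producers receiving 52 (the 9 wedge).
Burden on consumers: 3; on producers: 6. (They sum to 9.)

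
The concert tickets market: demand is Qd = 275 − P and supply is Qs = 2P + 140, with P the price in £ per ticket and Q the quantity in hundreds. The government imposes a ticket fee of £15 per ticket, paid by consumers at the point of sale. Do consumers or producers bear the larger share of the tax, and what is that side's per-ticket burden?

Before the tax: set 275 − P = 2P + 140 → P* = £45, Q* = 230.
With the tax collected from consumers, demand (in seller-price terms) shifts: Qd = 275 − (P + 15).
New equilibrium: consumers pay £55, producers receive £40, Q = 220. (Wedge: Pb − Ps = 15.)
Per-ticket burden: consumers £10, producers £5.
Consumers take the larger share because demand is less price-elastic here (demand slope 1 vs supply slope 2).

Consumers bear the larger share: £10 per ticket.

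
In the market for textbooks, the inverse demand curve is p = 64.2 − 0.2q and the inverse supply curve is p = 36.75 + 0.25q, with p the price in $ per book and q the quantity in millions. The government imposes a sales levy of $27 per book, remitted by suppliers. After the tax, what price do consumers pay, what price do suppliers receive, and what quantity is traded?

Consumers pay $64; suppliers receive $37; quantity = 1.

Rewrite in direct form: qd = 321 − 5p and qs = 4p − 147.
Without the tax, 321 − 5p = 4p − 147 gives 9p = 468, so p* = $52 and q* = 61.
With the tax collected from suppliers, supply shifts: qs = 4(p − 27) − 147.
New equilibrium: consumers pay $64, suppliers receive $37, q = 1. (Wedge: pb − ps = 27.)
The less price-elastic side of the market bears the larger share of a per-unit tax.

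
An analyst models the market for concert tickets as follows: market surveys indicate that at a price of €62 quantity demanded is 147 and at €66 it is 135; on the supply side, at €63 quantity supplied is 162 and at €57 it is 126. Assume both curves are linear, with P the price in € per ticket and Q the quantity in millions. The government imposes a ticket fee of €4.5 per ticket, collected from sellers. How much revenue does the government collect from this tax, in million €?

Demand slope: (135 − 147)/(66 − 62) = -3, so Qd = 333 − 3P.
Supply slope: (126 − 162)/(57 − 63) = 6, so Qs = 6P − 216.
Without the tax, 333 − 3P = 6P − 216 gives 9P = 549, so P* = €61 and Q* = 150.
With the tax collected from sellers, supply shifts: Qs = 6(P − 4.5) − 216.
New equilibrium: consumers pay €64, sellers receive €59.5, Q = 141. (Wedge: Pb − Ps = 4.5.)
Revenue = t · Q = 4.5 · 141 = €634.5.

Tax revenue = €634.5 million.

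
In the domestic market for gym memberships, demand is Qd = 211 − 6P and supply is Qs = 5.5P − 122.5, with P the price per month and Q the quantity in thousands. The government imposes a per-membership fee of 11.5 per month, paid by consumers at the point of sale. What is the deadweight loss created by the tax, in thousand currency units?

Deadweight loss = 189.75 thousand.

Without the tax, 211 − 6P = 5.5P − 122.5 gives 11.5P = 333.5, so P* = 29 and Q* = 37.
With the tax collected from consumers, demand (in seller-price terms) shifts: Qd = 211 − 6(P + 11.5).
New equilibrium: consumers pay 34.5, suppliers receive 23, Q = 4. (Wedge: Pb − Ps = 11.5.)
Quantity falls by |ΔQ| = |37 − 4| = 33.
DWL = ½ · t · |ΔQ| = ½ · 11.5 · 33 = 189.75.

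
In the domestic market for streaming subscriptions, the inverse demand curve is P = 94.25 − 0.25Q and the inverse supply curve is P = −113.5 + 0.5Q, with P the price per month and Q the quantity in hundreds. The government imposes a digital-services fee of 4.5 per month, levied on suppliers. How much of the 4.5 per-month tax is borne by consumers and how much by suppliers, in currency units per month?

Consumers bear 1.5 per month; suppliers bear 3 per month.

Rewrite in direct form: Qd = 377 − 4P and Qs = 2P + 227.
Without the tax, 377 − 4P = 2P + 227 gives 6P = 150, so P* = 25 and Q* = 277.
With the tax collected from suppliers, supply shifts: Qs = 2(P − 4.5) + 227.
Solving gives Q = 271 with consumers paying 26.5 and suppliers receiving 22 (the 4.5 wedge).
Burden on consumers: 1.5; on suppliers: 3. (They sum to 4.5.)
The less price-elastic side of the market bears the larger share of a per-unit tax.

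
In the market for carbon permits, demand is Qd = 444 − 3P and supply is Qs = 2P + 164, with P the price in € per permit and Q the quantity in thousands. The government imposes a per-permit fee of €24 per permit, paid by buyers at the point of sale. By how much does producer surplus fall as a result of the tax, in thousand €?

Without the tax, 444 − 3P = 2P + 164 gives 5P = 280, so P* = €56 and Q* = 276.
With the tax collected from buyers, demand (in seller-price terms) shifts: Qd = 444 − 3(P + 24).
Solving gives Q = 247.2 with buyers paying €65.6 and producers receiving €41.6 (the €24 wedge).
ΔPS is the trapezoid between Q = 247.2 and Q = 276 of height €14.4: ½ · (276 + 247.2) · 14.4 = €3767.04.

Producer surplus falls by €3767.04 thousand.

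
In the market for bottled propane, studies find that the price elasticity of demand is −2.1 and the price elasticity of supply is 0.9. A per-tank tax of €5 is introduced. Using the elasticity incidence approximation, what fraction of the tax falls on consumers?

Incidence ratio: consumers' share ≈ εs / (εs + |εd|) = 0.9 / (0.9 + 2.1) = 0.3.
Supply is the less elastic side, so consumers bear the smaller share.

Consumers' share ≈ 0.3.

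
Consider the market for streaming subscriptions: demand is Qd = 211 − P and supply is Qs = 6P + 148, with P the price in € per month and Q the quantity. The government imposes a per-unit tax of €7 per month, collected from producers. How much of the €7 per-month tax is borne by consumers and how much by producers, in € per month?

Consumers bear €6 per month; producers bear €1 per month.

Before the tax: set 211 − P = 6P + 148 → P* = €9, Q* = 202.
With the tax collected from producers, supply shifts: Qs = 6(P − 7) + 148.
Solving gives Q = 196 with consumers paying €15 and producers receiving €8 (the €7 wedge).
Burden on consumers: €6; on producers: €1. (They sum to €7.)
The less price-elastic side of the market bears the larger share of a per-unit tax.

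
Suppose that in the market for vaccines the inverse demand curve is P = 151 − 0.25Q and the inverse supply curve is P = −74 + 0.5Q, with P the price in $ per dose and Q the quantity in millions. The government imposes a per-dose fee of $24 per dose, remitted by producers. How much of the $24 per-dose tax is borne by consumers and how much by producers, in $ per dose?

Rewrite in direct form: Qd = 604 − 4P and Qs = 2P + 148.
Before the tax: set 604 − 4P = 2P + 148 → P* = $76, Q* = 300.
With the tax collected from producers, supply shifts: Qs = 2(P − 24) + 148.
New equilibrium: consumers pay $84, producers receive $60, Q = 268. (Wedge: Pb − Ps = 24.)
Burden on consumers: $8; on producers: $16. (They sum to $24.)
The less price-elastic side of the market bears the larger share of a per-unit tax.

Consumers bear $8 per dose; producers bear $16 per dose.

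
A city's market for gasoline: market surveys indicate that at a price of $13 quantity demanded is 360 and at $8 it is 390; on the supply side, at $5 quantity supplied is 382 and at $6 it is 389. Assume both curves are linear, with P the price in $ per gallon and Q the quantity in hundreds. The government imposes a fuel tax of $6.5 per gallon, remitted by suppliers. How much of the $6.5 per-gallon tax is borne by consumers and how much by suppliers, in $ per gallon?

Demand slope: (390 − 360)/(8 − 13) = -6, so Qd = 438 − 6P.
Supply slope: (389 − 382)/(6 − 5) = 7, so Qs = 7P + 347.
Before the tax: set 438 − 6P = 7P + 347 → P* = $7, Q* = 396.
With the tax collected from suppliers, supply shifts: Qs = 7(P − 6.5) + 347.
Solving gives Q = 375 with consumers paying $10.5 and suppliers receiving $4 (the $6.5 wedge).
Burden on consumers: $3.5; on suppliers: $3. (They sum to $6.5.)
The less price-elastic side of the market bears the larger share of a per-unit tax.

Consumers bear $3.5 per gallon; suppliers bear $3 per gallon.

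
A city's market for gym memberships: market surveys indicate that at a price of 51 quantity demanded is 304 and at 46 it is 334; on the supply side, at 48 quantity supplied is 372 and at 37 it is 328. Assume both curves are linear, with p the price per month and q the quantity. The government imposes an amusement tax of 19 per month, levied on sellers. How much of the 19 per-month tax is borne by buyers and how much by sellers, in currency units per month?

Buyers bear 7.6 per month; sellers bear 11.4 per month.

Demand slope: (334 − 304)/(46 − 51) = -6, so qd = 610 − 6p.
Supply slope: (328 − 372)/(37 − 48) = 4, so qs = 4p + 180.
Without the tax, 610 − 6p = 4p + 180 gives 10p = 430, so p* = 43 and q* = 352.
With the tax collected from sellers, supply shifts: qs = 4(p − 19) + 180.
New equilibrium: buyers pay 50.6, sellers receive 31.6, q = 306.4. (Wedge: pb − ps = 19.)
Burden on buyers: 7.6; on sellers: 11.4. (They sum to 19.)
The less price-elastic side of the market bears the larger share of a per-unit tax.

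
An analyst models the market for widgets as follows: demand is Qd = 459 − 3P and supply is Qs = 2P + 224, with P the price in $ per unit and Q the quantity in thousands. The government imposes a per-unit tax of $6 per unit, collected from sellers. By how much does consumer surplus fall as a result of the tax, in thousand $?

Consumer surplus falls by $754.56 thousand.

Before the tax: set 459 − 3P = 2P + 224 → P* = $47, Q* = 318.
With the tax collected from sellers, supply shifts: Qs = 2(P − 6) + 224.
Solving gives Q = 310.8 with buyers paying $49.4 and sellers receiving $43.4 (the $6 wedge).
ΔCS is the trapezoid between Q = 310.8 and Q = 318 of height $2.4: ½ · (318 + 310.8) · 2.4 = $754.56.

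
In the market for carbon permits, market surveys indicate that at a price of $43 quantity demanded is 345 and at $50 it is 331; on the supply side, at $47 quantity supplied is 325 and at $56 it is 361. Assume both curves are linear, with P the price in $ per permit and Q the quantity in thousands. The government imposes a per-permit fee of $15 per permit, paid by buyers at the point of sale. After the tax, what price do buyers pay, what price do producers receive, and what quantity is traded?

Buyers pay $59; producers receive $44; quantity = 313.

Demand slope: (331 − 345)/(50 − 43) = -2, so Qd = 431 − 2P.
Supply slope: (361 − 325)/(56 − 47) = 4, so Qs = 4P + 137.
Without the tax, 431 − 2P = 4P + 137 gives 6P = 294, so P* = $49 and Q* = 333.
With the tax collected from buyers, demand (in seller-price terms) shifts: Qd = 431 − 2(P + 15).
New equilibrium: buyers pay $59, producers receive $44, Q = 313. (Wedge: Pb − Ps = 15.)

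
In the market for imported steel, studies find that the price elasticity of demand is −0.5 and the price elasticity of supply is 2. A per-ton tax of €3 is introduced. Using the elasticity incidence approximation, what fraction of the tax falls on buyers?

Buyers' share ≈ 0.8.

Incidence ratio: buyers' share ≈ εs / (εs + |εd|) = 2 / (2 + 0.5) = 0.8.
Supply is the more elastic side, so buyers bear the larger share.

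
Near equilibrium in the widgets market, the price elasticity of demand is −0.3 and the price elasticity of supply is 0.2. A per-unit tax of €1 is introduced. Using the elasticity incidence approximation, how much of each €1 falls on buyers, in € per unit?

Incidence ratio: buyers' share ≈ εs / (εs + |εd|) = 0.2 / (0.2 + 0.3) = 0.4.
So buyers bear ≈ 0.4 × €1 = €0.4; sellers bear €0.6.

Buyers bear ≈ €0.4 per unit.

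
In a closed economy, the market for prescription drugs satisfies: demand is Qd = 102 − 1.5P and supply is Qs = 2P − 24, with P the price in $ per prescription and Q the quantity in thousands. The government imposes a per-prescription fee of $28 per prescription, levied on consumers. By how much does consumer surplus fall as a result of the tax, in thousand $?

Consumer surplus falls by $576 thousand.

Without the tax, 102 − 1.5P = 2P − 24 gives 3.5P = 126, so P* = $36 and Q* = 48.
With the tax collected from consumers, demand (in seller-price terms) shifts: Qd = 102 − 1.5(P + 28).
Solving gives Q = 24 with consumers paying $52 and producers receiving $24 (the $28 wedge).
ΔCS is the trapezoid between Q = 24 and Q = 48 of height $16: ½ · (48 + 24) · 16 = $576.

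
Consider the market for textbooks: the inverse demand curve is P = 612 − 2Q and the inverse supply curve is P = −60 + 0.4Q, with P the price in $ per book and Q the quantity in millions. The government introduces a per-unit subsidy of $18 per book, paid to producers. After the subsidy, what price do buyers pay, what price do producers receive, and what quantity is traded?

Buyers pay $37; producers receive $55; quantity = 287.5.

Rewrite in direct form: Qd = 306 − 0.5P and Qs = 2.5P + 150.
Before the subsidy: set 306 − 0.5P = 2.5P + 150 → P* = $52, Q* = 280.
With a per-unit subsidy paid to producers, each receives P + 18 per unit sold, so supply becomes Qs = 2.5(P + 18) + 150.
New equilibrium: buyers pay $37, producers receive $55, Q = 287.5. (Wedge: Pb − Ps = −18.)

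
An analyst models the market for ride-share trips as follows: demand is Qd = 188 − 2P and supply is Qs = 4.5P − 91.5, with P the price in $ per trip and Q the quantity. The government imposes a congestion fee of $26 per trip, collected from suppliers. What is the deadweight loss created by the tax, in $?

Deadweight loss = $468.

Before the tax: set 188 − 2P = 4.5P − 91.5 → P* = $43, Q* = 102.
With the tax collected from suppliers, supply shifts: Qs = 4.5(P − 26) − 91.5.
Solving gives Q = 66 with consumers paying $61 and suppliers receiving $35 (the $26 wedge).
Quantity falls by |ΔQ| = |102 − 66| = 36.
DWL = ½ · t · |ΔQ| = ½ · 26 · 36 = $468.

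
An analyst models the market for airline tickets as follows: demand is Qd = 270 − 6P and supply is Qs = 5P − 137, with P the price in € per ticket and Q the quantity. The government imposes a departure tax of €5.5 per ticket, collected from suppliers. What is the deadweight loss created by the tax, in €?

Deadweight loss = €41.25.

Before the tax: set 270 − 6P = 5P − 137 → P* = €37, Q* = 48.
With the tax collected from suppliers, supply shifts: Qs = 5(P − 5.5) − 137.
Solving gives Q = 33 with buyers paying €39.5 and suppliers receiving €34 (the €5.5 wedge).
Quantity falls by |ΔQ| = |48 − 33| = 15.
DWL = ½ · t · |ΔQ| = ½ · 5.5 · 15 = €41.25.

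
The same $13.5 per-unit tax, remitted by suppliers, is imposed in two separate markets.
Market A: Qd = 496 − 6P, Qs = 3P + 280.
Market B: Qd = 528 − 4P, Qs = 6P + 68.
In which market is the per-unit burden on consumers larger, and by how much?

Market B, by $3.6.

Market A: pre-tax P* = $24, Q* = 352; post-tax Q = 325; per-unit burden on consumers = $4.5.
Market B: pre-tax P* = $46, Q* = 344; post-tax Q = 311.6; per-unit burden on consumers = $8.1.
Difference: $4.5 vs $8.1 → market B is larger by $3.6.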